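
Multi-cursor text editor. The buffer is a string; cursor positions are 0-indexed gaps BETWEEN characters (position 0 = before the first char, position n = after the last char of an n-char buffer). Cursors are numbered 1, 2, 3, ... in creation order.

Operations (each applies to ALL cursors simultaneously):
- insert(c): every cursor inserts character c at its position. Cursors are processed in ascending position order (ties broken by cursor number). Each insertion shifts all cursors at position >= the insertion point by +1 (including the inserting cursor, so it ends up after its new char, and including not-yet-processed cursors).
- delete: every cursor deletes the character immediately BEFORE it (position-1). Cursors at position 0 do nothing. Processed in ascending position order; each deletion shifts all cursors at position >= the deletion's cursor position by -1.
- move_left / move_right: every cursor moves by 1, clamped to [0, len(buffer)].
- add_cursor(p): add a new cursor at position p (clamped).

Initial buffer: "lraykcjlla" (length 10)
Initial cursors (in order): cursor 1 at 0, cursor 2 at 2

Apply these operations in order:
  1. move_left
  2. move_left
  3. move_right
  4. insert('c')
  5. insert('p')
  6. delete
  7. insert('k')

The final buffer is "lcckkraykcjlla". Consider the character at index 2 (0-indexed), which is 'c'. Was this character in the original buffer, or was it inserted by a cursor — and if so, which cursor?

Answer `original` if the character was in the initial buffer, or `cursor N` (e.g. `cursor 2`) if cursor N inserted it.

Answer: cursor 2

Derivation:
After op 1 (move_left): buffer="lraykcjlla" (len 10), cursors c1@0 c2@1, authorship ..........
After op 2 (move_left): buffer="lraykcjlla" (len 10), cursors c1@0 c2@0, authorship ..........
After op 3 (move_right): buffer="lraykcjlla" (len 10), cursors c1@1 c2@1, authorship ..........
After op 4 (insert('c')): buffer="lccraykcjlla" (len 12), cursors c1@3 c2@3, authorship .12.........
After op 5 (insert('p')): buffer="lccppraykcjlla" (len 14), cursors c1@5 c2@5, authorship .1212.........
After op 6 (delete): buffer="lccraykcjlla" (len 12), cursors c1@3 c2@3, authorship .12.........
After op 7 (insert('k')): buffer="lcckkraykcjlla" (len 14), cursors c1@5 c2@5, authorship .1212.........
Authorship (.=original, N=cursor N): . 1 2 1 2 . . . . . . . . .
Index 2: author = 2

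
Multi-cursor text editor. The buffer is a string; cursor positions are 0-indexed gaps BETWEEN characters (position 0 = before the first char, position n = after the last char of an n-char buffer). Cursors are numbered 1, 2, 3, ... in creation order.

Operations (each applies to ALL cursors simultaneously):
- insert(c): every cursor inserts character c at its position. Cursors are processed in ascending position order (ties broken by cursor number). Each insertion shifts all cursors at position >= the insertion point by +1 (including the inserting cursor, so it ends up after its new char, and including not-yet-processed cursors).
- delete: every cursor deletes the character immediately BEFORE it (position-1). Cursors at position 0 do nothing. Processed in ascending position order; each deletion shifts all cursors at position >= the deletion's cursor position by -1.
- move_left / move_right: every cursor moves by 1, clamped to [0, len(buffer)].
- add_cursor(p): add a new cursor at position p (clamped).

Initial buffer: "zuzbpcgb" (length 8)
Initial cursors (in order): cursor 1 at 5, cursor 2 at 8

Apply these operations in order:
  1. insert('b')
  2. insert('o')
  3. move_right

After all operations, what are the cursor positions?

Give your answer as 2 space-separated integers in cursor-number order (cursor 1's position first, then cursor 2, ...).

After op 1 (insert('b')): buffer="zuzbpbcgbb" (len 10), cursors c1@6 c2@10, authorship .....1...2
After op 2 (insert('o')): buffer="zuzbpbocgbbo" (len 12), cursors c1@7 c2@12, authorship .....11...22
After op 3 (move_right): buffer="zuzbpbocgbbo" (len 12), cursors c1@8 c2@12, authorship .....11...22

Answer: 8 12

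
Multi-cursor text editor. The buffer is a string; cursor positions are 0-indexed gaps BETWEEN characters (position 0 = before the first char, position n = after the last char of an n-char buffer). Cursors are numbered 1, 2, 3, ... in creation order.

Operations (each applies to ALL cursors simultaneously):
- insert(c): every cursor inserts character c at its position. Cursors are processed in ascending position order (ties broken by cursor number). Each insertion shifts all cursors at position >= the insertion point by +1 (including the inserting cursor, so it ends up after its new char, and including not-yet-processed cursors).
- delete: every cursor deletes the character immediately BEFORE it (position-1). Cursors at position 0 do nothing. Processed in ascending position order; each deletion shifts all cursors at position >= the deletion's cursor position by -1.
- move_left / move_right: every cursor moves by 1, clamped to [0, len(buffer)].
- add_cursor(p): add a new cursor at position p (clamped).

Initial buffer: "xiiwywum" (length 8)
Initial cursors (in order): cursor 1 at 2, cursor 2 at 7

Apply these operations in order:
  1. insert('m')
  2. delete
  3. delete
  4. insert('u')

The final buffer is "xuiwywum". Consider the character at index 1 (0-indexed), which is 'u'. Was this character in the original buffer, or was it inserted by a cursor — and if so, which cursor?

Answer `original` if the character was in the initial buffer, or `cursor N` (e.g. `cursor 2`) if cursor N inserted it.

Answer: cursor 1

Derivation:
After op 1 (insert('m')): buffer="ximiwywumm" (len 10), cursors c1@3 c2@9, authorship ..1.....2.
After op 2 (delete): buffer="xiiwywum" (len 8), cursors c1@2 c2@7, authorship ........
After op 3 (delete): buffer="xiwywm" (len 6), cursors c1@1 c2@5, authorship ......
After op 4 (insert('u')): buffer="xuiwywum" (len 8), cursors c1@2 c2@7, authorship .1....2.
Authorship (.=original, N=cursor N): . 1 . . . . 2 .
Index 1: author = 1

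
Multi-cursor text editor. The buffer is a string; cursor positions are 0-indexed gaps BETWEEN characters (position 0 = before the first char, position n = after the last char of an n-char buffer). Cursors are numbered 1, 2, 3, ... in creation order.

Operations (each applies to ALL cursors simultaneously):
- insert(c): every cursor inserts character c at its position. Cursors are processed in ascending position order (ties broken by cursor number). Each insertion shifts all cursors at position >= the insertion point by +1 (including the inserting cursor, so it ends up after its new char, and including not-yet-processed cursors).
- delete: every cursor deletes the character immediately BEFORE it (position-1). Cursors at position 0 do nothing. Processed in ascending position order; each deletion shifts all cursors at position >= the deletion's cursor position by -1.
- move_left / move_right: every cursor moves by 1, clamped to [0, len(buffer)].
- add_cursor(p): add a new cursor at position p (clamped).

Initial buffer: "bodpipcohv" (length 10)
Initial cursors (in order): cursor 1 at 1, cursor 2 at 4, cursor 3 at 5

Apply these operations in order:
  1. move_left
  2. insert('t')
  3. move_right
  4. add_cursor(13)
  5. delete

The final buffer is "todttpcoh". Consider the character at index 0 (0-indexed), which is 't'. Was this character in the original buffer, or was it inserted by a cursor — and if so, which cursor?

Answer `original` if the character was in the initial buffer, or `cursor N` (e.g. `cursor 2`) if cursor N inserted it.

Answer: cursor 1

Derivation:
After op 1 (move_left): buffer="bodpipcohv" (len 10), cursors c1@0 c2@3 c3@4, authorship ..........
After op 2 (insert('t')): buffer="tbodtptipcohv" (len 13), cursors c1@1 c2@5 c3@7, authorship 1...2.3......
After op 3 (move_right): buffer="tbodtptipcohv" (len 13), cursors c1@2 c2@6 c3@8, authorship 1...2.3......
After op 4 (add_cursor(13)): buffer="tbodtptipcohv" (len 13), cursors c1@2 c2@6 c3@8 c4@13, authorship 1...2.3......
After op 5 (delete): buffer="todttpcoh" (len 9), cursors c1@1 c2@4 c3@5 c4@9, authorship 1..23....
Authorship (.=original, N=cursor N): 1 . . 2 3 . . . .
Index 0: author = 1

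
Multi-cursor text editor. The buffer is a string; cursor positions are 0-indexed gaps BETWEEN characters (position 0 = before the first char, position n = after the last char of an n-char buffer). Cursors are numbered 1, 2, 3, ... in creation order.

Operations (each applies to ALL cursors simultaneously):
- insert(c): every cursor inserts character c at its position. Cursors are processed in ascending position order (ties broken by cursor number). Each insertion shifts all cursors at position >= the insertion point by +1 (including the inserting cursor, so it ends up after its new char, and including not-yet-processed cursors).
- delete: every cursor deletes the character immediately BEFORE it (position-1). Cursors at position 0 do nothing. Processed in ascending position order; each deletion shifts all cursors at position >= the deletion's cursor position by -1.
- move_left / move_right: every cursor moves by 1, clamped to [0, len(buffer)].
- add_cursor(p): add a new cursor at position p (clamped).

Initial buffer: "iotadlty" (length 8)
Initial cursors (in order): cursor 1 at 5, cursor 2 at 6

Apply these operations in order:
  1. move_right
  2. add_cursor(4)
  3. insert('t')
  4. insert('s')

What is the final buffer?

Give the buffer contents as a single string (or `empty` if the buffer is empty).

Answer: iotatsdltsttsy

Derivation:
After op 1 (move_right): buffer="iotadlty" (len 8), cursors c1@6 c2@7, authorship ........
After op 2 (add_cursor(4)): buffer="iotadlty" (len 8), cursors c3@4 c1@6 c2@7, authorship ........
After op 3 (insert('t')): buffer="iotatdlttty" (len 11), cursors c3@5 c1@8 c2@10, authorship ....3..1.2.
After op 4 (insert('s')): buffer="iotatsdltsttsy" (len 14), cursors c3@6 c1@10 c2@13, authorship ....33..11.22.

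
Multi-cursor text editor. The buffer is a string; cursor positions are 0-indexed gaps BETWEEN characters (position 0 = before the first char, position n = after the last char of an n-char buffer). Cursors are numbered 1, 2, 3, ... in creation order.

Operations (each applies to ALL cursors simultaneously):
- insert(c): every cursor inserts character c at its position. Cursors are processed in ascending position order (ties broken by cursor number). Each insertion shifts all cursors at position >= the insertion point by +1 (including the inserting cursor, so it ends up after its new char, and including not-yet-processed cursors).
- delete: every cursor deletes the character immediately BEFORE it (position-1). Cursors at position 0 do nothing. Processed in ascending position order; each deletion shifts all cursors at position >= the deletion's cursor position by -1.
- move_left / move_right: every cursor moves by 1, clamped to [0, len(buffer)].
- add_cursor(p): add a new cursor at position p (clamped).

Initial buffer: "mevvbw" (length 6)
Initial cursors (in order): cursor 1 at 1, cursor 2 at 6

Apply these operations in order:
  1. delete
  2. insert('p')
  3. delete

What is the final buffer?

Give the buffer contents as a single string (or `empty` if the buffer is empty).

Answer: evvb

Derivation:
After op 1 (delete): buffer="evvb" (len 4), cursors c1@0 c2@4, authorship ....
After op 2 (insert('p')): buffer="pevvbp" (len 6), cursors c1@1 c2@6, authorship 1....2
After op 3 (delete): buffer="evvb" (len 4), cursors c1@0 c2@4, authorship ....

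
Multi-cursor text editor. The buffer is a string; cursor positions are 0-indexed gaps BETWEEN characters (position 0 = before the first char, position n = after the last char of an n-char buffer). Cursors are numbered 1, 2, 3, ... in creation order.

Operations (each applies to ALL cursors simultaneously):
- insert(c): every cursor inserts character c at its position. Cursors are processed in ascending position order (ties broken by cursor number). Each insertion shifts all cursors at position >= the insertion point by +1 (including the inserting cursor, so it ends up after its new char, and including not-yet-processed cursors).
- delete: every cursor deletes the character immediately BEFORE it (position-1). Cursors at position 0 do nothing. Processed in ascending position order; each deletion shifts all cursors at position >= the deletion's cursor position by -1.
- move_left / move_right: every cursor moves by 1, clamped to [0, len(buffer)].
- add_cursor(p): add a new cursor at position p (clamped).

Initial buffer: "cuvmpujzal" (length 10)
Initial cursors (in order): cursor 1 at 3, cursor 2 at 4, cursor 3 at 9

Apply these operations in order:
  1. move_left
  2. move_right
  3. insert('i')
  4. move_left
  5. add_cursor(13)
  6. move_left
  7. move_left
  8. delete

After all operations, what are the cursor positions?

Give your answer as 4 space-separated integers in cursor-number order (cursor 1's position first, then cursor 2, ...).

Answer: 0 1 6 7

Derivation:
After op 1 (move_left): buffer="cuvmpujzal" (len 10), cursors c1@2 c2@3 c3@8, authorship ..........
After op 2 (move_right): buffer="cuvmpujzal" (len 10), cursors c1@3 c2@4 c3@9, authorship ..........
After op 3 (insert('i')): buffer="cuvimipujzail" (len 13), cursors c1@4 c2@6 c3@12, authorship ...1.2.....3.
After op 4 (move_left): buffer="cuvimipujzail" (len 13), cursors c1@3 c2@5 c3@11, authorship ...1.2.....3.
After op 5 (add_cursor(13)): buffer="cuvimipujzail" (len 13), cursors c1@3 c2@5 c3@11 c4@13, authorship ...1.2.....3.
After op 6 (move_left): buffer="cuvimipujzail" (len 13), cursors c1@2 c2@4 c3@10 c4@12, authorship ...1.2.....3.
After op 7 (move_left): buffer="cuvimipujzail" (len 13), cursors c1@1 c2@3 c3@9 c4@11, authorship ...1.2.....3.
After op 8 (delete): buffer="uimipuzil" (len 9), cursors c1@0 c2@1 c3@6 c4@7, authorship .1.2...3.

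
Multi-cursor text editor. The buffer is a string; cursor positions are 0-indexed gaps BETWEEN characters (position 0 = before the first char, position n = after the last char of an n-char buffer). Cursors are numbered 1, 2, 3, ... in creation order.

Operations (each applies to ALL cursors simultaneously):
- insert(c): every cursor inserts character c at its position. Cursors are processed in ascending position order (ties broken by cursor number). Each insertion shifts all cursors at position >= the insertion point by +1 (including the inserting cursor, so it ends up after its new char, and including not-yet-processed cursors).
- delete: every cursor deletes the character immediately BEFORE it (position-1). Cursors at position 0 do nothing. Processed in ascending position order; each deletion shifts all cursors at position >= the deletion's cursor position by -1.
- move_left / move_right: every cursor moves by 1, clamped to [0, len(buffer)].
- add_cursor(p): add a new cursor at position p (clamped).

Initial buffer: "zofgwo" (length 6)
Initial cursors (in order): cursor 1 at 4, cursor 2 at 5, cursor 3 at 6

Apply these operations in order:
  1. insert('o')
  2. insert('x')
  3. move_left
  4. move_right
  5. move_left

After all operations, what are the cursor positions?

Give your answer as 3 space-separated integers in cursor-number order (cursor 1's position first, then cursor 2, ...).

Answer: 5 8 11

Derivation:
After op 1 (insert('o')): buffer="zofgowooo" (len 9), cursors c1@5 c2@7 c3@9, authorship ....1.2.3
After op 2 (insert('x')): buffer="zofgoxwoxoox" (len 12), cursors c1@6 c2@9 c3@12, authorship ....11.22.33
After op 3 (move_left): buffer="zofgoxwoxoox" (len 12), cursors c1@5 c2@8 c3@11, authorship ....11.22.33
After op 4 (move_right): buffer="zofgoxwoxoox" (len 12), cursors c1@6 c2@9 c3@12, authorship ....11.22.33
After op 5 (move_left): buffer="zofgoxwoxoox" (len 12), cursors c1@5 c2@8 c3@11, authorship ....11.22.33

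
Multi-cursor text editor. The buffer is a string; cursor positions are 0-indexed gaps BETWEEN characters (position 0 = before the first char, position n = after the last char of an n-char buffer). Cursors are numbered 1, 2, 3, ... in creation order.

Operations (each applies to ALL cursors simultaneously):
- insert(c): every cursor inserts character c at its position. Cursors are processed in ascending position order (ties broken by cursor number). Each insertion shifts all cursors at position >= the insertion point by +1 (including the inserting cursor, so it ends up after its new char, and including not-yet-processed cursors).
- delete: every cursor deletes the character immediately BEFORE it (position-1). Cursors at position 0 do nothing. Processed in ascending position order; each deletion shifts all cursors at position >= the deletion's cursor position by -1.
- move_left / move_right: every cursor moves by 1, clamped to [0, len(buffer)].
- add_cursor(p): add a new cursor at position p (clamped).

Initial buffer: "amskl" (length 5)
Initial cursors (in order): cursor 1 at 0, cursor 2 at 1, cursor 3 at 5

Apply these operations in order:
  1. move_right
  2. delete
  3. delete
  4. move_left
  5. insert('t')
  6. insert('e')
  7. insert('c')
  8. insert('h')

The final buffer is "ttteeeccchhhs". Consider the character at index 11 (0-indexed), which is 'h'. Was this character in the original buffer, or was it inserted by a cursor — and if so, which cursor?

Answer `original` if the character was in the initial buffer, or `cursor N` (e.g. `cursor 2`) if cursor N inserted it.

After op 1 (move_right): buffer="amskl" (len 5), cursors c1@1 c2@2 c3@5, authorship .....
After op 2 (delete): buffer="sk" (len 2), cursors c1@0 c2@0 c3@2, authorship ..
After op 3 (delete): buffer="s" (len 1), cursors c1@0 c2@0 c3@1, authorship .
After op 4 (move_left): buffer="s" (len 1), cursors c1@0 c2@0 c3@0, authorship .
After op 5 (insert('t')): buffer="ttts" (len 4), cursors c1@3 c2@3 c3@3, authorship 123.
After op 6 (insert('e')): buffer="ttteees" (len 7), cursors c1@6 c2@6 c3@6, authorship 123123.
After op 7 (insert('c')): buffer="ttteeecccs" (len 10), cursors c1@9 c2@9 c3@9, authorship 123123123.
After op 8 (insert('h')): buffer="ttteeeccchhhs" (len 13), cursors c1@12 c2@12 c3@12, authorship 123123123123.
Authorship (.=original, N=cursor N): 1 2 3 1 2 3 1 2 3 1 2 3 .
Index 11: author = 3

Answer: cursor 3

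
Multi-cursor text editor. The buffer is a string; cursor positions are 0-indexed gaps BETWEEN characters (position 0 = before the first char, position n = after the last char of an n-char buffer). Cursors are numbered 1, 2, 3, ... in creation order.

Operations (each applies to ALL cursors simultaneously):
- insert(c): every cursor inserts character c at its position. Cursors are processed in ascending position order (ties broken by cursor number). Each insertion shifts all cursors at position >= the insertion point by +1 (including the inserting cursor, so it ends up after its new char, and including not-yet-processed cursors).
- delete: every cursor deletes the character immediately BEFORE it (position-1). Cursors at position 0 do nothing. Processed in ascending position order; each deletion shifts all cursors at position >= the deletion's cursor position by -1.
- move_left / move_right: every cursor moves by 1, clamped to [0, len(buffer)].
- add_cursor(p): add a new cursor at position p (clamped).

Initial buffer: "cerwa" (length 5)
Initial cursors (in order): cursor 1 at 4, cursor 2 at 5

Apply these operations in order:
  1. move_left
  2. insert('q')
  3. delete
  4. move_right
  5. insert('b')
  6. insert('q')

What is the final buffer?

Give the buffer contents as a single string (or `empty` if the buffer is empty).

Answer: cerwbqabq

Derivation:
After op 1 (move_left): buffer="cerwa" (len 5), cursors c1@3 c2@4, authorship .....
After op 2 (insert('q')): buffer="cerqwqa" (len 7), cursors c1@4 c2@6, authorship ...1.2.
After op 3 (delete): buffer="cerwa" (len 5), cursors c1@3 c2@4, authorship .....
After op 4 (move_right): buffer="cerwa" (len 5), cursors c1@4 c2@5, authorship .....
After op 5 (insert('b')): buffer="cerwbab" (len 7), cursors c1@5 c2@7, authorship ....1.2
After op 6 (insert('q')): buffer="cerwbqabq" (len 9), cursors c1@6 c2@9, authorship ....11.22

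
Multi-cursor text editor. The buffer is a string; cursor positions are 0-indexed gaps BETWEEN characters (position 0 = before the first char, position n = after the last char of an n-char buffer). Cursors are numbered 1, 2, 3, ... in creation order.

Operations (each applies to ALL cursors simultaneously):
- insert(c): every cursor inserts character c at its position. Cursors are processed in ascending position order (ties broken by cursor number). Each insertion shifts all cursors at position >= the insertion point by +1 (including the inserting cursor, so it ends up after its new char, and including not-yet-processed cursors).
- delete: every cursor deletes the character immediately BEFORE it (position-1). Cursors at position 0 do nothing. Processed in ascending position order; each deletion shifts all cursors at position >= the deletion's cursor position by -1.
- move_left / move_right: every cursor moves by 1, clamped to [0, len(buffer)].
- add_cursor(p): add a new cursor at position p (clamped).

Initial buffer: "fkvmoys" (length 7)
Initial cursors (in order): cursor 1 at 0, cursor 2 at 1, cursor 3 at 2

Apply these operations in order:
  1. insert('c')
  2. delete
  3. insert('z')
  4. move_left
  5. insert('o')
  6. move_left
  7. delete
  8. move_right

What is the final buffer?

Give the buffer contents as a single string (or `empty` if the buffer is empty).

Answer: ozozozvmoys

Derivation:
After op 1 (insert('c')): buffer="cfckcvmoys" (len 10), cursors c1@1 c2@3 c3@5, authorship 1.2.3.....
After op 2 (delete): buffer="fkvmoys" (len 7), cursors c1@0 c2@1 c3@2, authorship .......
After op 3 (insert('z')): buffer="zfzkzvmoys" (len 10), cursors c1@1 c2@3 c3@5, authorship 1.2.3.....
After op 4 (move_left): buffer="zfzkzvmoys" (len 10), cursors c1@0 c2@2 c3@4, authorship 1.2.3.....
After op 5 (insert('o')): buffer="ozfozkozvmoys" (len 13), cursors c1@1 c2@4 c3@7, authorship 11.22.33.....
After op 6 (move_left): buffer="ozfozkozvmoys" (len 13), cursors c1@0 c2@3 c3@6, authorship 11.22.33.....
After op 7 (delete): buffer="ozozozvmoys" (len 11), cursors c1@0 c2@2 c3@4, authorship 112233.....
After op 8 (move_right): buffer="ozozozvmoys" (len 11), cursors c1@1 c2@3 c3@5, authorship 112233.....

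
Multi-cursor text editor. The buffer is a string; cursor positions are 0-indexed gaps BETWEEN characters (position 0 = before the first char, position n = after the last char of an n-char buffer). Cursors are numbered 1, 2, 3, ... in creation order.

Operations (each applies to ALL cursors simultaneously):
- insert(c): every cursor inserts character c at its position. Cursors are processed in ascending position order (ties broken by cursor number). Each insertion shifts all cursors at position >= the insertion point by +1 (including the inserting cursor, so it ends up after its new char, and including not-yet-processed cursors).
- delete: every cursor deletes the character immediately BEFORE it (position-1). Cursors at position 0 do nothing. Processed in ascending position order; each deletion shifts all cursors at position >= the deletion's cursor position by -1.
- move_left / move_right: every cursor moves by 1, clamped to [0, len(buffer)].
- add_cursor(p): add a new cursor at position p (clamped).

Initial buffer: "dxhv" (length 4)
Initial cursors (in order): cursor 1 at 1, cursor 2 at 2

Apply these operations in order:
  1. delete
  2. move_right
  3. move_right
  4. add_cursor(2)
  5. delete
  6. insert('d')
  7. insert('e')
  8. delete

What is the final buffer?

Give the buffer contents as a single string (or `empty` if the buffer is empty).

After op 1 (delete): buffer="hv" (len 2), cursors c1@0 c2@0, authorship ..
After op 2 (move_right): buffer="hv" (len 2), cursors c1@1 c2@1, authorship ..
After op 3 (move_right): buffer="hv" (len 2), cursors c1@2 c2@2, authorship ..
After op 4 (add_cursor(2)): buffer="hv" (len 2), cursors c1@2 c2@2 c3@2, authorship ..
After op 5 (delete): buffer="" (len 0), cursors c1@0 c2@0 c3@0, authorship 
After op 6 (insert('d')): buffer="ddd" (len 3), cursors c1@3 c2@3 c3@3, authorship 123
After op 7 (insert('e')): buffer="dddeee" (len 6), cursors c1@6 c2@6 c3@6, authorship 123123
After op 8 (delete): buffer="ddd" (len 3), cursors c1@3 c2@3 c3@3, authorship 123

Answer: ddd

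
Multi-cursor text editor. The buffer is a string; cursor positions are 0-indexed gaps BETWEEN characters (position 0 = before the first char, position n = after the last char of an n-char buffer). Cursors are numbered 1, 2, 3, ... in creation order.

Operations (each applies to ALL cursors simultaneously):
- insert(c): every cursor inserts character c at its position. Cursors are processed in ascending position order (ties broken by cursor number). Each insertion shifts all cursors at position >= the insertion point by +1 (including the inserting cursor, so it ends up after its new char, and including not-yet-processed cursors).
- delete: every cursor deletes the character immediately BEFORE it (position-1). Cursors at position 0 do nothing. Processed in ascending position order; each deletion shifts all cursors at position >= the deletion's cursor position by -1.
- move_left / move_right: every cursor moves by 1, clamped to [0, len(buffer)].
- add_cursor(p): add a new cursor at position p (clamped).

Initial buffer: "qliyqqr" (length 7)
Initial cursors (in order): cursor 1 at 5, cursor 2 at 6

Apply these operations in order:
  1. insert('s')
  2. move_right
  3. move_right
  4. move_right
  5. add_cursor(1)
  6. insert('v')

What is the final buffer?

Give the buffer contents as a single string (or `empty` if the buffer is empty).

After op 1 (insert('s')): buffer="qliyqsqsr" (len 9), cursors c1@6 c2@8, authorship .....1.2.
After op 2 (move_right): buffer="qliyqsqsr" (len 9), cursors c1@7 c2@9, authorship .....1.2.
After op 3 (move_right): buffer="qliyqsqsr" (len 9), cursors c1@8 c2@9, authorship .....1.2.
After op 4 (move_right): buffer="qliyqsqsr" (len 9), cursors c1@9 c2@9, authorship .....1.2.
After op 5 (add_cursor(1)): buffer="qliyqsqsr" (len 9), cursors c3@1 c1@9 c2@9, authorship .....1.2.
After op 6 (insert('v')): buffer="qvliyqsqsrvv" (len 12), cursors c3@2 c1@12 c2@12, authorship .3....1.2.12

Answer: qvliyqsqsrvv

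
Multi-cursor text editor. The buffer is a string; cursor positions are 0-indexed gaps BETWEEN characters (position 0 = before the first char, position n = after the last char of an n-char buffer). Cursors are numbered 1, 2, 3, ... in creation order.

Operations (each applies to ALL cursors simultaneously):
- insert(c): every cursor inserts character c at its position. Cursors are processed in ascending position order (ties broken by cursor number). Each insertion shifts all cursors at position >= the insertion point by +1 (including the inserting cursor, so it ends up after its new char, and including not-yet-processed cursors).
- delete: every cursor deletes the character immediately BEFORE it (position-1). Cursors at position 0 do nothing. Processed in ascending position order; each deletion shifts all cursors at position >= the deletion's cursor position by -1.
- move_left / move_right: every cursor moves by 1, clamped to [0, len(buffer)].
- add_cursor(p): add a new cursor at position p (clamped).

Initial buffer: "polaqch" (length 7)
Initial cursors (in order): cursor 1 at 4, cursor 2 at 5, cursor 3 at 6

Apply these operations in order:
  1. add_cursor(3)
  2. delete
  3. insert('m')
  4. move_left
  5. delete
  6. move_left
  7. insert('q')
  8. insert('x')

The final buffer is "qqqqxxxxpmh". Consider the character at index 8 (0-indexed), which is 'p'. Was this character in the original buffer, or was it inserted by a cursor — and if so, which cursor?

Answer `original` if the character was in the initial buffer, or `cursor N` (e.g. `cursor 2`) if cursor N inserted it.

Answer: original

Derivation:
After op 1 (add_cursor(3)): buffer="polaqch" (len 7), cursors c4@3 c1@4 c2@5 c3@6, authorship .......
After op 2 (delete): buffer="poh" (len 3), cursors c1@2 c2@2 c3@2 c4@2, authorship ...
After op 3 (insert('m')): buffer="pommmmh" (len 7), cursors c1@6 c2@6 c3@6 c4@6, authorship ..1234.
After op 4 (move_left): buffer="pommmmh" (len 7), cursors c1@5 c2@5 c3@5 c4@5, authorship ..1234.
After op 5 (delete): buffer="pmh" (len 3), cursors c1@1 c2@1 c3@1 c4@1, authorship .4.
After op 6 (move_left): buffer="pmh" (len 3), cursors c1@0 c2@0 c3@0 c4@0, authorship .4.
After op 7 (insert('q')): buffer="qqqqpmh" (len 7), cursors c1@4 c2@4 c3@4 c4@4, authorship 1234.4.
After op 8 (insert('x')): buffer="qqqqxxxxpmh" (len 11), cursors c1@8 c2@8 c3@8 c4@8, authorship 12341234.4.
Authorship (.=original, N=cursor N): 1 2 3 4 1 2 3 4 . 4 .
Index 8: author = original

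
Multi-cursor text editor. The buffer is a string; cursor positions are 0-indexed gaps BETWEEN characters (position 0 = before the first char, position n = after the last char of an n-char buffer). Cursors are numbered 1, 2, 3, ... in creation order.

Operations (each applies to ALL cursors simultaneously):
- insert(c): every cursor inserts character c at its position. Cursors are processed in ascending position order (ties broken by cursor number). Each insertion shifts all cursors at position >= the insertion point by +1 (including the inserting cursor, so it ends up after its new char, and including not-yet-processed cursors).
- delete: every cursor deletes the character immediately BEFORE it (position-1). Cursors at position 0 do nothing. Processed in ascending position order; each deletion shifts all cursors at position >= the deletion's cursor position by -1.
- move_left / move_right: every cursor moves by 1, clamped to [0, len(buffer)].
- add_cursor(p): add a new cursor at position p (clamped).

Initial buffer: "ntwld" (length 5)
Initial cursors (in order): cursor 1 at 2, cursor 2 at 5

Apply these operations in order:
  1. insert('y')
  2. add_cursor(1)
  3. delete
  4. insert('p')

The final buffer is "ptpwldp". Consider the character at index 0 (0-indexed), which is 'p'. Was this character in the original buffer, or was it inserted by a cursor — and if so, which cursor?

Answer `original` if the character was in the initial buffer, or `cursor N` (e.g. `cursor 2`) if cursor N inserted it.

Answer: cursor 3

Derivation:
After op 1 (insert('y')): buffer="ntywldy" (len 7), cursors c1@3 c2@7, authorship ..1...2
After op 2 (add_cursor(1)): buffer="ntywldy" (len 7), cursors c3@1 c1@3 c2@7, authorship ..1...2
After op 3 (delete): buffer="twld" (len 4), cursors c3@0 c1@1 c2@4, authorship ....
After op 4 (insert('p')): buffer="ptpwldp" (len 7), cursors c3@1 c1@3 c2@7, authorship 3.1...2
Authorship (.=original, N=cursor N): 3 . 1 . . . 2
Index 0: author = 3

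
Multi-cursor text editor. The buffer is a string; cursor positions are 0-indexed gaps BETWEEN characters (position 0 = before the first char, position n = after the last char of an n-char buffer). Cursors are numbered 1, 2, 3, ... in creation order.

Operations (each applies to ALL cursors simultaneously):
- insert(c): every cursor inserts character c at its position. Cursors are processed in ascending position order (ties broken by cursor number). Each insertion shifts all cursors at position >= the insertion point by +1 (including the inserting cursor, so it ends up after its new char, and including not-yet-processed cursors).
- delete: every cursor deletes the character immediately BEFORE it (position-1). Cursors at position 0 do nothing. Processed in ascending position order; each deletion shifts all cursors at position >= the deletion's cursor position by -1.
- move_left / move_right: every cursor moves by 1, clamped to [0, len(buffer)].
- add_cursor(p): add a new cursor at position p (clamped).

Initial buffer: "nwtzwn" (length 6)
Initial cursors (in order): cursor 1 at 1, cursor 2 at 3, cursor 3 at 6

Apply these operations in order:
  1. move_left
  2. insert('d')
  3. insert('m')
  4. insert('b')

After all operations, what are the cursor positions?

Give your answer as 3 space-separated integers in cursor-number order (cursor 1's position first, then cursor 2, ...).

Answer: 3 8 14

Derivation:
After op 1 (move_left): buffer="nwtzwn" (len 6), cursors c1@0 c2@2 c3@5, authorship ......
After op 2 (insert('d')): buffer="dnwdtzwdn" (len 9), cursors c1@1 c2@4 c3@8, authorship 1..2...3.
After op 3 (insert('m')): buffer="dmnwdmtzwdmn" (len 12), cursors c1@2 c2@6 c3@11, authorship 11..22...33.
After op 4 (insert('b')): buffer="dmbnwdmbtzwdmbn" (len 15), cursors c1@3 c2@8 c3@14, authorship 111..222...333.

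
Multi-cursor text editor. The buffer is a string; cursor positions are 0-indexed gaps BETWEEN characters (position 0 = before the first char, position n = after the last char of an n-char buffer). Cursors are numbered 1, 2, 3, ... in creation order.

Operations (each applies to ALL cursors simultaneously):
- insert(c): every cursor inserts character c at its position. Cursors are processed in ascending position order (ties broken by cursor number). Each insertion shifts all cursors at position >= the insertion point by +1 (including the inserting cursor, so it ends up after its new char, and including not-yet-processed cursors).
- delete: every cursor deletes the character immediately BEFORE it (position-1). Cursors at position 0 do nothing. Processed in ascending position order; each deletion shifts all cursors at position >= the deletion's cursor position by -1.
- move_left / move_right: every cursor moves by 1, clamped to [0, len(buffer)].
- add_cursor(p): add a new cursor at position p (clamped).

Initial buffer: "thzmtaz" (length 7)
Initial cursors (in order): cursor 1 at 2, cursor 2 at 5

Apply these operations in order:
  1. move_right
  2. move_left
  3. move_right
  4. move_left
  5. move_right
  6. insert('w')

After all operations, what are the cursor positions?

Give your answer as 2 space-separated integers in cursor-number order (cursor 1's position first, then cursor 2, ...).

After op 1 (move_right): buffer="thzmtaz" (len 7), cursors c1@3 c2@6, authorship .......
After op 2 (move_left): buffer="thzmtaz" (len 7), cursors c1@2 c2@5, authorship .......
After op 3 (move_right): buffer="thzmtaz" (len 7), cursors c1@3 c2@6, authorship .......
After op 4 (move_left): buffer="thzmtaz" (len 7), cursors c1@2 c2@5, authorship .......
After op 5 (move_right): buffer="thzmtaz" (len 7), cursors c1@3 c2@6, authorship .......
After op 6 (insert('w')): buffer="thzwmtawz" (len 9), cursors c1@4 c2@8, authorship ...1...2.

Answer: 4 8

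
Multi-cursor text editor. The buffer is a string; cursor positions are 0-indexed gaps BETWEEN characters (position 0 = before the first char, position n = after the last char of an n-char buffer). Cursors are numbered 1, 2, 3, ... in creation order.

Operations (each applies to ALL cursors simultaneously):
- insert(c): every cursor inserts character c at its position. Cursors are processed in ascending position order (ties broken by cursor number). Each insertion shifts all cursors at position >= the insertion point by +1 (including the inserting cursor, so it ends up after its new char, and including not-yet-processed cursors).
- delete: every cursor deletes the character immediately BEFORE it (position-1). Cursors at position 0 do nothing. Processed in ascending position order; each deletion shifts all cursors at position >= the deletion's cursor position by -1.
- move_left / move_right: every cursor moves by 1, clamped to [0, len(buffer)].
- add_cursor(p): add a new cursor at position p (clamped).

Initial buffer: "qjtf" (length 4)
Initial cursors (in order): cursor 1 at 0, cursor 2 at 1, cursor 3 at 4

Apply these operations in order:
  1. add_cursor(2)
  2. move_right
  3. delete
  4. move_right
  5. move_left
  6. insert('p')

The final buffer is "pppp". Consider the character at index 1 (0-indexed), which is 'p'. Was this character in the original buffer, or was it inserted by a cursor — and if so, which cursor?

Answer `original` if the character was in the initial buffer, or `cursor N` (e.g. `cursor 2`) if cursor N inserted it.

After op 1 (add_cursor(2)): buffer="qjtf" (len 4), cursors c1@0 c2@1 c4@2 c3@4, authorship ....
After op 2 (move_right): buffer="qjtf" (len 4), cursors c1@1 c2@2 c4@3 c3@4, authorship ....
After op 3 (delete): buffer="" (len 0), cursors c1@0 c2@0 c3@0 c4@0, authorship 
After op 4 (move_right): buffer="" (len 0), cursors c1@0 c2@0 c3@0 c4@0, authorship 
After op 5 (move_left): buffer="" (len 0), cursors c1@0 c2@0 c3@0 c4@0, authorship 
After op 6 (insert('p')): buffer="pppp" (len 4), cursors c1@4 c2@4 c3@4 c4@4, authorship 1234
Authorship (.=original, N=cursor N): 1 2 3 4
Index 1: author = 2

Answer: cursor 2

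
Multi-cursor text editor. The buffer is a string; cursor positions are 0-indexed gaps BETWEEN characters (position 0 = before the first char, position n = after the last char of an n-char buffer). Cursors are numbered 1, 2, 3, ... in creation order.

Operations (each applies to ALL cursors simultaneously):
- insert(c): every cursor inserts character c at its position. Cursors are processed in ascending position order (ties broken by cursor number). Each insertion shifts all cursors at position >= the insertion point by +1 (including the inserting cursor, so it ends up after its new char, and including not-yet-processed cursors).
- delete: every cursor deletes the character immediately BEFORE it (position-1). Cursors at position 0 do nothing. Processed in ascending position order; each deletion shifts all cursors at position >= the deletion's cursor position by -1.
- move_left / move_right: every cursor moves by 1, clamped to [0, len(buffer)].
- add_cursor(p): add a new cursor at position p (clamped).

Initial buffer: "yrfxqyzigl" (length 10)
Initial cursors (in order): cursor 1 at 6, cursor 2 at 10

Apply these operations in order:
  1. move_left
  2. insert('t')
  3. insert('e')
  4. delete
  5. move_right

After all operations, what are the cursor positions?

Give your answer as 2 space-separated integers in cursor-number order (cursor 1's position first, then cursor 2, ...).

Answer: 7 12

Derivation:
After op 1 (move_left): buffer="yrfxqyzigl" (len 10), cursors c1@5 c2@9, authorship ..........
After op 2 (insert('t')): buffer="yrfxqtyzigtl" (len 12), cursors c1@6 c2@11, authorship .....1....2.
After op 3 (insert('e')): buffer="yrfxqteyzigtel" (len 14), cursors c1@7 c2@13, authorship .....11....22.
After op 4 (delete): buffer="yrfxqtyzigtl" (len 12), cursors c1@6 c2@11, authorship .....1....2.
After op 5 (move_right): buffer="yrfxqtyzigtl" (len 12), cursors c1@7 c2@12, authorship .....1....2.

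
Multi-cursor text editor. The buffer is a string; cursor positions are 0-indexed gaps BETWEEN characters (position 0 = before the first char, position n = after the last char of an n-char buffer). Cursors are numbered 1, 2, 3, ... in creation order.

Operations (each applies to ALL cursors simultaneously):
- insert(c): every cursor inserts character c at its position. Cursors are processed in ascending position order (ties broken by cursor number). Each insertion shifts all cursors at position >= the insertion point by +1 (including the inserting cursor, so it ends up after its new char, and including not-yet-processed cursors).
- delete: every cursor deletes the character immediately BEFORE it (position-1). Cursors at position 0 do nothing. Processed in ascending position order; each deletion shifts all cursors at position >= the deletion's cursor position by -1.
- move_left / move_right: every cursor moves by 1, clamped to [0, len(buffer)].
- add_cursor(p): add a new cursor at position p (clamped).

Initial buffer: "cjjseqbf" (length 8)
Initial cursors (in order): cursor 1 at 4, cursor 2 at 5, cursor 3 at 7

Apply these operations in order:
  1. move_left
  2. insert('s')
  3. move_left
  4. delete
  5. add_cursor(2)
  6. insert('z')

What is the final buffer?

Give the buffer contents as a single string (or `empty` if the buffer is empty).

Answer: cjzzszsezsbf

Derivation:
After op 1 (move_left): buffer="cjjseqbf" (len 8), cursors c1@3 c2@4 c3@6, authorship ........
After op 2 (insert('s')): buffer="cjjssseqsbf" (len 11), cursors c1@4 c2@6 c3@9, authorship ...1.2..3..
After op 3 (move_left): buffer="cjjssseqsbf" (len 11), cursors c1@3 c2@5 c3@8, authorship ...1.2..3..
After op 4 (delete): buffer="cjssesbf" (len 8), cursors c1@2 c2@3 c3@5, authorship ..12.3..
After op 5 (add_cursor(2)): buffer="cjssesbf" (len 8), cursors c1@2 c4@2 c2@3 c3@5, authorship ..12.3..
After op 6 (insert('z')): buffer="cjzzszsezsbf" (len 12), cursors c1@4 c4@4 c2@6 c3@9, authorship ..14122.33..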